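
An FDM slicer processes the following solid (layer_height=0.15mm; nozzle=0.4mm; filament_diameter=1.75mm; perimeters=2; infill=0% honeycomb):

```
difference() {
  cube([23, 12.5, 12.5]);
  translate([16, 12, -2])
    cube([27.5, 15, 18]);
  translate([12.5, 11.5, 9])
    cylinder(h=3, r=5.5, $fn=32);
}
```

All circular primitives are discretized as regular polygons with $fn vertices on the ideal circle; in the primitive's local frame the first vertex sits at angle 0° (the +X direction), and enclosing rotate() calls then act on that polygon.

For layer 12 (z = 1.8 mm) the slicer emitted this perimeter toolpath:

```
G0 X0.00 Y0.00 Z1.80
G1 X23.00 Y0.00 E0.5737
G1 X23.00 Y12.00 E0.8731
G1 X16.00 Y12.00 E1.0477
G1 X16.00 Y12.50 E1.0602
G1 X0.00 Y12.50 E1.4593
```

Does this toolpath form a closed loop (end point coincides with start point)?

no

Start point (G0): (0.00, 0.00). End point (last G1): the path does not return to the start — open.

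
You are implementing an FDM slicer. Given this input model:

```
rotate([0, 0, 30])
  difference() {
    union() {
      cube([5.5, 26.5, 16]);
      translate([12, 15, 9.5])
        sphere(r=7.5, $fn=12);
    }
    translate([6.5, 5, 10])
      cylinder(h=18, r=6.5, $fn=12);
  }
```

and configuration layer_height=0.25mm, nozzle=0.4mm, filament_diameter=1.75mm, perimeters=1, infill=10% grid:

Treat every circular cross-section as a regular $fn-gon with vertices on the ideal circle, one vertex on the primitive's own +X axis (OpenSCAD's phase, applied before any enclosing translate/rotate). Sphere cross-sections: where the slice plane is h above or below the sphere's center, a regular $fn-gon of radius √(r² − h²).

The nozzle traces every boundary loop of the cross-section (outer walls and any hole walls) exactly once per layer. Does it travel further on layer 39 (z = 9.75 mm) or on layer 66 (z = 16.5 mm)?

Layer 39 (z = 9.75): the cube is present — its section is the full 5.5×26.5 rectangle (perimeter 64.00 mm); the sphere at (12, 15): section is a regular 12-gon, circumradius = √(r²−h²) = √(7.5²−0.25²) = 7.496 (perimeter = 2·12·7.496·sin(180°/12) = 46.56 mm); Taking the union: the regions partially overlap (shared area 3.70 mm²), so the edge portions inside another operand are dropped and the merged outline is re-measured after clipping — boundary = 95.43 mm; the cylinder at (6.5, 5) is absent (z outside [10, 28]); Subtracting the remaining from the first: none of the subtracted shapes is present at this height, so the result so far is unchanged — boundary = 95.43 mm; (rotated 30° about Z; rotation is an isometry so areas/perimeters/island counts are preserved). So its perimeter = 95.43 mm. Layer 66 (z = 16.5): the cube is absent (z outside [0, 16]); the sphere at (12, 15): section is a regular 12-gon, circumradius = √(r²−h²) = √(7.5²−7²) = 2.693 (perimeter = 2·12·2.693·sin(180°/12) = 16.73 mm); Taking the union: only the r=7.5 sphere at (12, 15) is present, so the union is just that shape — boundary = 16.73 mm; the r=6.5 cylinder at (6.5, 5) contributes a regular 12-gon of circumradius 6.5 (perimeter = 2·12·6.500·sin(180°/12) = 40.38 mm); Taking the first minus the rest: starting from that combined region, the r=6.5 cylinder at (6.5, 5) misses the remaining region (no effect) — boundary = 16.73 mm; (rotated 30° about Z; rotation is an isometry so areas/perimeters/island counts are preserved). So its perimeter = 16.73 mm. Layer 39 is larger (95.43 vs 16.73 mm).

layer 39 (z = 9.75 mm)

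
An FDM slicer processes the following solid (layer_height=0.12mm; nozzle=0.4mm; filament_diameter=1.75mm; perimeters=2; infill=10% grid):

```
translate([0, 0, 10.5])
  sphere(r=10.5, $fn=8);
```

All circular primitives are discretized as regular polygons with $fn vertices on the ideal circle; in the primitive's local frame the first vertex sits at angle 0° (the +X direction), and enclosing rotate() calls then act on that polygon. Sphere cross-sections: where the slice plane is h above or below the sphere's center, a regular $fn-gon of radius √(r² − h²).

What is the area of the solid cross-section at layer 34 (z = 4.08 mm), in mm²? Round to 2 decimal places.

195.26 mm²

At z = 4.08 mm: the r=10.5 sphere slices to a regular 8-gon of circumradius 8.309 (√(r²−h²) with h=6.42 from center) (area = (8/2)·8.309²·sin(360°/8) = 195.26 mm²). Overall, the cross-section is a single solid region. Net area = 195.26 mm².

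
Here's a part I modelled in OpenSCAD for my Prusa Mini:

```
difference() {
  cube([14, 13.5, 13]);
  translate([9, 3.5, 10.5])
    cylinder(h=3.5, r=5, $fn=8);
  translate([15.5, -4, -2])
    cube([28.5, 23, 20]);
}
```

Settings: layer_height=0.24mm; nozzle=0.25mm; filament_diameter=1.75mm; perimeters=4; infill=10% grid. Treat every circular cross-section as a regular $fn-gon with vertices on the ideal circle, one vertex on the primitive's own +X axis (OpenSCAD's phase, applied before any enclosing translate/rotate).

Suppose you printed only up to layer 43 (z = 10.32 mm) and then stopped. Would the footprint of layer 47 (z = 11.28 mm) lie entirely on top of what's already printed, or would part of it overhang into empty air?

Compare the two slices. At z = 10.32: the cube is present — its section is the full 14×13.5 rectangle (area 189.00 mm²); the cylinder at (9, 3.5) is not intersected at this z (z outside [10.5, 14]); the cube at (15.5, -4) is present — its section is the full 28.5×23 rectangle (area 655.50 mm²); Subtracting the remaining from the first: starting from the 14×13.5 cube (189.00 mm²), the 28.5×23 cube at (15.5, -4) misses the remaining region (no effect) — area = 189.00 mm². At z = 11.28: the cube (footprint 14×13.5) is included at this height (area 189.00 mm²); the cylinder at (9, 3.5): section is a regular 8-gon, circumradius r=5 (area = (8/2)·5.000²·sin(360°/8) = 70.71 mm²); the 28.5×23 cube at (15.5, -4) contributes its full rectangle (area 655.50 mm²); Subtracting the remaining from the first: starting from the 14×13.5 cube (189.00 mm²), the r=5 cylinder at (9, 3.5) partially overlaps it — only the 65.28 mm² overlap (of its 70.71 mm²) is removed, clipping the outline; the 28.5×23 cube at (15.5, -4) misses the remaining region (no effect) — area = 123.72 mm². Checking containment: the cross-section at z = 11.28 is a subset of the cross-section at z = 10.32.

entirely on top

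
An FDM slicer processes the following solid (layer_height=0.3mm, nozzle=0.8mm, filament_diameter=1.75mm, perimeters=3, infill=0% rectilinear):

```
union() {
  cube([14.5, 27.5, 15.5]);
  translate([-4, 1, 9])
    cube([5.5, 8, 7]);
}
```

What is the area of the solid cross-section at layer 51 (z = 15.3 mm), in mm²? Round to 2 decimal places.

430.75 mm²

At z = 15.3 mm: the cube (footprint 14.5×27.5) is included at this height (area 398.75 mm²); the cube at (-4, 1) (footprint 5.5×8) is included at this height (area 44.00 mm²); Taking the union: the regions partially overlap — summed areas 442.75 mm² minus the doubly-counted overlap 12.00 mm² gives 430.75 mm² — area = 430.75 mm². Overall, the cross-section is a single solid region. Net area = 430.75 mm².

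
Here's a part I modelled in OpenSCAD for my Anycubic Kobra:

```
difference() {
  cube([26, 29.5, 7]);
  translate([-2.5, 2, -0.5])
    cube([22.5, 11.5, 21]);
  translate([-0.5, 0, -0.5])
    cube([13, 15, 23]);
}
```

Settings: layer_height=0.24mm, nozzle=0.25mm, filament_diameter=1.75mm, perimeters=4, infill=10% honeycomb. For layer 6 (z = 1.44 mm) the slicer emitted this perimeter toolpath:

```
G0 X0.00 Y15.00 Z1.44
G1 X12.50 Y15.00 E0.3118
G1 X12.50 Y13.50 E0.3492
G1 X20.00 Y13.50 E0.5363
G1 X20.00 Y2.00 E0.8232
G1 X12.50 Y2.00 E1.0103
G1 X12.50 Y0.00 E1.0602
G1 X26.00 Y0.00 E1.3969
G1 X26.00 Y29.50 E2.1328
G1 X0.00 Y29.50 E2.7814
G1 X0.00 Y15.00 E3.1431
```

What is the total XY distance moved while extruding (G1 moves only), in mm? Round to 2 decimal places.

126.00 mm

Sum the Euclidean lengths of each G1 segment: total = 126.00 mm.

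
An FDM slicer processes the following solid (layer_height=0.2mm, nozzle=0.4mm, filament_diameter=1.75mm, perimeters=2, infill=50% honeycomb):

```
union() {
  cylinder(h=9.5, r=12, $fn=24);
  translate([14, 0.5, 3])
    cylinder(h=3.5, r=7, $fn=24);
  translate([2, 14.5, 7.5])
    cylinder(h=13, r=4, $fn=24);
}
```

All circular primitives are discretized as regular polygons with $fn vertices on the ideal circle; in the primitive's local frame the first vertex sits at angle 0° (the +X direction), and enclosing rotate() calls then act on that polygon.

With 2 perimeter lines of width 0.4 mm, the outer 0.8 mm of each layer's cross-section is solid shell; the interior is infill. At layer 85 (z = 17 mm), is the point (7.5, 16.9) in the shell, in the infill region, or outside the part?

At z = 17 mm: the cylinder is absent (z outside [0, 9.5]); the cylinder at (14, 0.5) is not intersected at this z (z outside [3, 6.5]); the cylinder at (2, 14.5): section is a regular 24-gon, circumradius r=4; Merging all regions: only the r=4 cylinder at (2, 14.5) is present, so the union is just that shape — 1 connected region. Overall, the cross-section is a single solid region. The nearest boundary edge runs (5.86, 15.54)→(5.46, 16.50); distance from the point to it = 2.03 mm. The point is not inside any of the regions above, so it lies outside the cross-section (2.03 mm from the nearest boundary).

outside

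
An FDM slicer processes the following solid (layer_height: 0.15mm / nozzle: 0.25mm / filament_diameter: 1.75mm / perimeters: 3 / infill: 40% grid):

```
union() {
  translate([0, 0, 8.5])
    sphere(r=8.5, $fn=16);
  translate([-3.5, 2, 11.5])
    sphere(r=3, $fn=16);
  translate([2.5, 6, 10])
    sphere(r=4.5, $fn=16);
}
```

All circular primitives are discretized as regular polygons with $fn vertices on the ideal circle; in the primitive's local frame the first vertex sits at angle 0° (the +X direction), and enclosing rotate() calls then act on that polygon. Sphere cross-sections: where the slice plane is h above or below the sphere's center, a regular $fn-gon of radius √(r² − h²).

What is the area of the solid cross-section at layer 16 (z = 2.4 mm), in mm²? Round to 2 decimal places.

At z = 2.4 mm: the r=8.5 sphere slices to a regular 16-gon of circumradius 5.919 (√(r²−h²) with h=6.1 from center) (area = (16/2)·5.919²·sin(360°/16) = 107.27 mm²); the sphere at (-3.5, 2) is absent (|z−center|=9.100 > r=3); the sphere at (2.5, 6) does not reach this height (|z−center|=7.600 > r=4.5); Combining (union): only the r=8.5 sphere is present, so the union is just that shape — area = 107.27 mm². Overall, the cross-section is a single solid region. Net area = 107.27 mm².

107.27 mm²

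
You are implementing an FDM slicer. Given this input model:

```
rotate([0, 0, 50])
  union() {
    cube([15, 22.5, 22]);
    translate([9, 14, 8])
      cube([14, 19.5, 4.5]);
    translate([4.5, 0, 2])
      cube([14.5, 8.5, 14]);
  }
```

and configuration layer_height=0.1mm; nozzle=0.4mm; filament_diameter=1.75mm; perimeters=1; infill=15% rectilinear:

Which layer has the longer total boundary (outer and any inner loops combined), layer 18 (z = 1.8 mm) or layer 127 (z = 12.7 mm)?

layer 127 (z = 12.7 mm)

Layer 18 (z = 1.8): the cube is present — its section is the full 15×22.5 rectangle (perimeter 75.00 mm); the cube at (9, 14) is not intersected at this z (z outside [8, 12.5]); the cube at (4.5, 0) does not reach this height (z outside [2, 16]); Combining (union): only the 15×22.5 cube is present, so the union is just that shape — boundary = 75.00 mm; (rotated 50° about Z; rotation is an isometry so areas/perimeters/island counts are preserved). So its perimeter = 75.00 mm. Layer 127 (z = 12.7): the cube (footprint 15×22.5) is included at this height (perimeter 75.00 mm); the cube at (9, 14) is absent (z outside [8, 12.5]); the 14.5×8.5 cube at (4.5, 0) contributes its full rectangle (perimeter 46.00 mm); Combining (union): the regions partially overlap (shared area 89.25 mm²), so the edge portions inside another operand are dropped and the merged outline is re-measured after clipping — boundary = 83.00 mm; (whole slice rotated 50° about Z — lengths, areas and connectivity unchanged). So its perimeter = 83.00 mm. Layer 127 is larger (83.00 vs 75.00 mm).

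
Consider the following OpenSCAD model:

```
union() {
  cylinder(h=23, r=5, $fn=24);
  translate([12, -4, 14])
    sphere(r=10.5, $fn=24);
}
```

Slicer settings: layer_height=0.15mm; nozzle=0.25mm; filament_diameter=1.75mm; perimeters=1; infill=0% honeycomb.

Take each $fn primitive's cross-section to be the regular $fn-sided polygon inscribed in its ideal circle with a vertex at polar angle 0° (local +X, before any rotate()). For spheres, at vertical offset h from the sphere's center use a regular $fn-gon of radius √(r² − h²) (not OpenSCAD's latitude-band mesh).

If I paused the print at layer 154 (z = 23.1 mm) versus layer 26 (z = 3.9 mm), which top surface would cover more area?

layer 26 (z = 3.9 mm)

Layer 154 (z = 23.1): the cylinder is not intersected at this z (z outside [0, 23]); the r=10.5 sphere at (12, -4) contributes a regular 24-gon of circumradius √(10.5²−9.1²) = 5.238 (area = (24/2)·5.238²·sin(360°/24) = 85.22 mm²); Taking the union: only the r=10.5 sphere at (12, -4) is present, so the union is just that shape — area = 85.22 mm². So its area = 85.22 mm². Layer 26 (z = 3.9): the r=5 cylinder contributes a regular 24-gon of circumradius 5 (area = (24/2)·5.000²·sin(360°/24) = 77.65 mm²); the sphere at (12, -4): section is a regular 24-gon, circumradius = √(r²−h²) = √(10.5²−10.1²) = 2.871 (area = (24/2)·2.871²·sin(360°/24) = 25.59 mm²); Merging all regions: the 2 present regions are separate (no shared area or edge), so areas and boundary lengths simply add and each stays a separate island — area = 103.24 mm². So its area = 103.24 mm². Layer 26 is larger (103.24 vs 85.22 mm²).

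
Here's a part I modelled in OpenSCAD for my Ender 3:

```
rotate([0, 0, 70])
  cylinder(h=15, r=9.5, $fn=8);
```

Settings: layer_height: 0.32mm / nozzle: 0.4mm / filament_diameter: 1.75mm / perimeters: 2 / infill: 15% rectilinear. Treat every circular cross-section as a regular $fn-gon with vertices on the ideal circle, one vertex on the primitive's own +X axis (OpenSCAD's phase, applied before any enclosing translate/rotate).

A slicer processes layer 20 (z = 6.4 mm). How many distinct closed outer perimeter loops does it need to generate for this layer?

1

At z = 6.4 mm: the r=9.5 cylinder gives a regular 8-gon of circumradius 9.5 (constant along its height); (rotated 70° about Z; rotation is an isometry so areas/perimeters/island counts are preserved). The result has 1 disconnected region.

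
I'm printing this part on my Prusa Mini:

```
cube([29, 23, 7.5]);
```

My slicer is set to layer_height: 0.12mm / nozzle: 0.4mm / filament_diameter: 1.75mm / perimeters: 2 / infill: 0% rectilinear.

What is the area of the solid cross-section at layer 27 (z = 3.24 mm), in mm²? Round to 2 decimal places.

667.00 mm²

At z = 3.24 mm: the 29×23 cube contributes its full rectangle (area 667.00 mm²). Overall, the cross-section is a single solid region. Net area = 667.00 mm².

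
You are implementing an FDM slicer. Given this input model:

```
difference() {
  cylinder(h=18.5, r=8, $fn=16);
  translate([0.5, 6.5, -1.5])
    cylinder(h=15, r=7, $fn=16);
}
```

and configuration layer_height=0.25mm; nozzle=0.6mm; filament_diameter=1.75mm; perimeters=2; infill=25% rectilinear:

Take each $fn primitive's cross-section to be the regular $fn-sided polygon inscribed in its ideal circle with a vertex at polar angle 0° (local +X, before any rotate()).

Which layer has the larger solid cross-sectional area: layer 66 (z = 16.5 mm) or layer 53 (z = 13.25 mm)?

layer 66 (z = 16.5 mm)

Layer 66 (z = 16.5): the r=8 cylinder contributes a regular 16-gon of circumradius 8 (area = (16/2)·8.000²·sin(360°/16) = 195.93 mm²); the cylinder at (0.5, 6.5) is not intersected at this z (z outside [-1.5, 13.5]); After the difference (first − rest): none of the subtracted shapes is present at this height, so the r=8 cylinder is unchanged — area = 195.93 mm². So its area = 195.93 mm². Layer 53 (z = 13.25): the cylinder: section is a regular 16-gon, circumradius r=8 (area = (16/2)·8.000²·sin(360°/16) = 195.93 mm²); the r=7 cylinder at (0.5, 6.5) gives a regular 16-gon of circumradius 7 (constant along its height) (area = (16/2)·7.000²·sin(360°/16) = 150.01 mm²); Subtracting the remaining from the first: starting from the r=8 cylinder (195.93 mm²), the r=7 cylinder at (0.5, 6.5) partially overlaps it — only the 78.45 mm² overlap (of its 150.01 mm²) is removed, clipping the outline — area = 117.49 mm². So its area = 117.49 mm². Layer 66 is larger (195.93 vs 117.49 mm²).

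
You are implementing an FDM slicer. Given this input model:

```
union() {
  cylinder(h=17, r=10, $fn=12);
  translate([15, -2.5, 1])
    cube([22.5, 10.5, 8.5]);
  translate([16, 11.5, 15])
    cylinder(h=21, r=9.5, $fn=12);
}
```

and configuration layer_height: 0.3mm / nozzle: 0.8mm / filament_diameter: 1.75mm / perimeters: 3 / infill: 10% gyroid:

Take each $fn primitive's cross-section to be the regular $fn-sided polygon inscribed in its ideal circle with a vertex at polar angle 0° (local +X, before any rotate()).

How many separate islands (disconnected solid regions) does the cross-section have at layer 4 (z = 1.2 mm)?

At z = 1.2 mm: the r=10 cylinder contributes a regular 12-gon of circumradius 10; the cube at (15, -2.5) is present — its section is the full 22.5×10.5 rectangle; the cylinder at (16, 11.5) is not intersected at this z (z outside [15, 36]); Combining (union): the 2 present regions are separate (no shared area or edge), so areas and boundary lengths simply add and each stays a separate island — 2 connected regions. Overall, the cross-section has 2 separate islands. Island count = 2.

2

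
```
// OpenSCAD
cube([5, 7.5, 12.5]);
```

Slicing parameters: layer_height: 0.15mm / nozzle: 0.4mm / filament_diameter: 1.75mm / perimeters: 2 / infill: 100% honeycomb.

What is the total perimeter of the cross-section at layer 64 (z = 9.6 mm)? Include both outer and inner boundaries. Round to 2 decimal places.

25.00 mm

At z = 9.6 mm: the cube (footprint 5×7.5) is included at this height (perimeter 25.00 mm). Overall, the cross-section is a single solid region. Total boundary length (outer) = 25.00 mm.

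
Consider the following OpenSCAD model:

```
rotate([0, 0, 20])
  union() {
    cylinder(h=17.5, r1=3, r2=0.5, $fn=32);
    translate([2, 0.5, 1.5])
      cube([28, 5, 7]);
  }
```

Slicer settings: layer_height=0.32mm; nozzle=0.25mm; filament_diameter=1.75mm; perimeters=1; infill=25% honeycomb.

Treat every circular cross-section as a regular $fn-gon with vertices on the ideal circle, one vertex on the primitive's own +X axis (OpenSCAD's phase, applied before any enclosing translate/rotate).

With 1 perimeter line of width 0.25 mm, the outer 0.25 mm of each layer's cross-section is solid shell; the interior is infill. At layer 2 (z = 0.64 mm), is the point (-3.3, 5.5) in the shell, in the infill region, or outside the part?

At z = 0.64 mm: the cone: at t=0.037 of its height the radius interpolates to r₁+(r₂−r₁)t = 2.909, giving a regular 32-gon of that circumradius; the cube at (2, 0.5) is not intersected at this z (z outside [1.5, 8.5]); Merging all regions: only the cone is present, so the union is just that shape — 1 connected region; (whole slice rotated 20° about Z — lengths, areas and connectivity unchanged). Overall, the cross-section is a single solid region. Undo the 20° rotation: the query point maps to (-1.220, 6.297) in the un-rotated model frame. The nearest boundary edge runs (0.00, 2.91)→(-0.57, 2.85); distance from the point to it = 3.51 mm. The point is not inside any of the regions above, so it lies outside the cross-section (3.51 mm from the nearest boundary).

outside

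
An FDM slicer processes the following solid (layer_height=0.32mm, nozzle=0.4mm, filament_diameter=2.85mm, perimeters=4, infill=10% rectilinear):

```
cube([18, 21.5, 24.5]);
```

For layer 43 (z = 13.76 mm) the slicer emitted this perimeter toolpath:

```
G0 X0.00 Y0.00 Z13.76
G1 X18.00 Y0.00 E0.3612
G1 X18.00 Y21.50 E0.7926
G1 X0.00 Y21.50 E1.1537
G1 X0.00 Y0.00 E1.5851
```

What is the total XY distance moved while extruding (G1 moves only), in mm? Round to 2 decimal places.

Sum the Euclidean lengths of each G1 segment: total = 79.00 mm.

79.00 mm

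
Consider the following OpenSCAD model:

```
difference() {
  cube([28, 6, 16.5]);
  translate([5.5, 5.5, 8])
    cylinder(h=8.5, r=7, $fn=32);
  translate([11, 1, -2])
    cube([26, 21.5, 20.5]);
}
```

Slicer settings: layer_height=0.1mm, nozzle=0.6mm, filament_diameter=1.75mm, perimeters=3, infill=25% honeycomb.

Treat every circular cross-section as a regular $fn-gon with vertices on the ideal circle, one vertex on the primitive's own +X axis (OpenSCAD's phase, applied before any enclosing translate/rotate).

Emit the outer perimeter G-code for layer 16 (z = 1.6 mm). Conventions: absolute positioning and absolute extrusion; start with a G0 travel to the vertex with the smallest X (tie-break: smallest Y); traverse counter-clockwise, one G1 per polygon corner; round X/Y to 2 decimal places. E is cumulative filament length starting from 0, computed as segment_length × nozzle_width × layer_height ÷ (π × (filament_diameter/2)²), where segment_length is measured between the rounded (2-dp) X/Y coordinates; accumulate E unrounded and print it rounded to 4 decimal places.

At z = 1.6 mm: the cube (footprint 28×6) is included at this height; the cylinder at (5.5, 5.5) is absent (z outside [8, 16.5]); the 26×21.5 cube at (11, 1) contributes its full rectangle; After the difference (first − rest): starting from the 28×6 cube, the 26×21.5 cube at (11, 1) partially overlaps it — only the 85.00 mm² overlap (of its 559.00 mm²) is removed, clipping the outline — 1 connected region. The outline is a single polygon with 6 vertices. Extrusion per mm of travel: 0.6 × 0.1 / (π × 0.875²) = 0.024945. Accumulating E over each segment gives final E = 1.6963.

G0 X0.00 Y0.00 Z1.60
G1 X28.00 Y0.00 E0.6985
G1 X28.00 Y1.00 E0.7234
G1 X11.00 Y1.00 E1.1475
G1 X11.00 Y6.00 E1.2722
G1 X0.00 Y6.00 E1.5466
G1 X0.00 Y0.00 E1.6963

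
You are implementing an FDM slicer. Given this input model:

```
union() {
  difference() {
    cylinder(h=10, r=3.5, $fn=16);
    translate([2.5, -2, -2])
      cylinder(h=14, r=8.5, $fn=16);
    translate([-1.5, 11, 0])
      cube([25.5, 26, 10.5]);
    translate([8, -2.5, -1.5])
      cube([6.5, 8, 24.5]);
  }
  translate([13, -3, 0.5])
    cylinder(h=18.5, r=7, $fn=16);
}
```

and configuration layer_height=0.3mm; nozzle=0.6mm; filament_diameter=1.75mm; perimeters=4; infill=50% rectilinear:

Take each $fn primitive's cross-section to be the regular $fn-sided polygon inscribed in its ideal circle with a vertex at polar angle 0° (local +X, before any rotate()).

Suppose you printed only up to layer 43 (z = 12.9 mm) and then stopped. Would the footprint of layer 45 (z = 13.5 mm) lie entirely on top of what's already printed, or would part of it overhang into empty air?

entirely on top

Compare the two slices. At z = 12.9: the cylinder is absent (z outside [0, 10]); the cylinder at (2.5, -2) is absent (z outside [-2, 12]); the cube at (-1.5, 11) is not intersected at this z (z outside [0, 10.5]); the cube at (8, -2.5) (footprint 6.5×8) is included at this height (area 52.00 mm²); After the difference (first − rest): the first operand is absent here, so nothing remains; the r=7 cylinder at (13, -3) contributes a regular 16-gon of circumradius 7 (area = (16/2)·7.000²·sin(360°/16) = 150.01 mm²); Merging all regions: only the r=7 cylinder at (13, -3) is present, so the union is just that shape — area = 150.01 mm². At z = 13.5: the cylinder is absent (z outside [0, 10]); the cylinder at (2.5, -2) is not intersected at this z (z outside [-2, 12]); the cube at (-1.5, 11) is not intersected at this z (z outside [0, 10.5]); the cube at (8, -2.5) (footprint 6.5×8) is included at this height (area 52.00 mm²); Subtracting the remaining from the first: the first operand is absent here, so nothing remains; the r=7 cylinder at (13, -3) contributes a regular 16-gon of circumradius 7 (area = (16/2)·7.000²·sin(360°/16) = 150.01 mm²); Taking the union: only the r=7 cylinder at (13, -3) is present, so the union is just that shape — area = 150.01 mm². Checking containment: the cross-section at z = 13.5 is a subset of the cross-section at z = 12.9.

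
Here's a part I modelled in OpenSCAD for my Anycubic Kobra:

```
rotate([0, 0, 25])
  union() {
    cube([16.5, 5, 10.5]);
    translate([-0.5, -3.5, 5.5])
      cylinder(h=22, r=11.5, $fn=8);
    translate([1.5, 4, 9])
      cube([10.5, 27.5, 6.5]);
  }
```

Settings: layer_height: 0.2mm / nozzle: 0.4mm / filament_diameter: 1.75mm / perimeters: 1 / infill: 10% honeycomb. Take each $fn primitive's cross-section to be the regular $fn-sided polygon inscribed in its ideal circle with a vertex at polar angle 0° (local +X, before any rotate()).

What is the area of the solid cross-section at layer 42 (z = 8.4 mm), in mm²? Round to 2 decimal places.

At z = 8.4 mm: the cube (footprint 16.5×5) is included at this height (area 82.50 mm²); the cylinder at (-0.5, -3.5): section is a regular 8-gon, circumradius r=11.5 (area = (8/2)·11.500²·sin(360°/8) = 374.06 mm²); the cube at (1.5, 4) is not intersected at this z (z outside [9, 15.5]); Merging all regions: the regions partially overlap — summed areas 456.56 mm² minus the doubly-counted overlap 42.44 mm² gives 414.12 mm² — area = 414.12 mm²; (whole slice rotated 25° about Z — lengths, areas and connectivity unchanged). Overall, the cross-section is a single solid region. Net area = 414.12 mm².

414.12 mm²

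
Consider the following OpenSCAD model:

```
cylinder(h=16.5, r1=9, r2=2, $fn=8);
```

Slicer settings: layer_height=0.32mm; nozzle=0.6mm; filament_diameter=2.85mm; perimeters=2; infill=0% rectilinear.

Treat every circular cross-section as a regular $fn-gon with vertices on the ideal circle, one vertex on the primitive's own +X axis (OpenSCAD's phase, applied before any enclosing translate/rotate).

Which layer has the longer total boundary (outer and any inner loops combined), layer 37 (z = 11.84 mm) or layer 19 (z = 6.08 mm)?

Layer 37 (z = 11.84): the cone contributes a regular 8-gon of circumradius 3.977 (interpolated between r1=9 and r2=2 at t=0.718) (perimeter = 2·8·3.977·sin(180°/8) = 24.35 mm). So its perimeter = 24.35 mm. Layer 19 (z = 6.08): the cone: at t=0.368 of its height the radius interpolates to r₁+(r₂−r₁)t = 6.421, giving a regular 8-gon of that circumradius (perimeter = 2·8·6.421·sin(180°/8) = 39.31 mm). So its perimeter = 39.31 mm. Layer 19 is larger (39.31 vs 24.35 mm).

layer 19 (z = 6.08 mm)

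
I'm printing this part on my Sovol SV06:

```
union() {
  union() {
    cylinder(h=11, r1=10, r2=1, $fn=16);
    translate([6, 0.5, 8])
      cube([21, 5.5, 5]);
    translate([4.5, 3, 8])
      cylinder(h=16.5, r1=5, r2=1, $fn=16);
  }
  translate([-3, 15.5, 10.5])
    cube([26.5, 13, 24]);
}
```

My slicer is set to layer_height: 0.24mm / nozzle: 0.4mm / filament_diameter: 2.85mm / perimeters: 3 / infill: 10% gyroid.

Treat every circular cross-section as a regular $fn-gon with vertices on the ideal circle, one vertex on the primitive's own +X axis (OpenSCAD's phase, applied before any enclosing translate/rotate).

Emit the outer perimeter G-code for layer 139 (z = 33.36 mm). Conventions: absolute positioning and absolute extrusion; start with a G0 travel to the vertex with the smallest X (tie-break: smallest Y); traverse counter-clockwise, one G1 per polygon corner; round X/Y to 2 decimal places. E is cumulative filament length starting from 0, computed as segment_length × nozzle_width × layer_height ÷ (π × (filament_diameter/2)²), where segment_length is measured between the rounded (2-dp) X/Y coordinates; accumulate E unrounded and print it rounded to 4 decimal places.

G0 X-3.00 Y15.50 Z33.36
G1 X23.50 Y15.50 E0.3988
G1 X23.50 Y28.50 E0.5944
G1 X-3.00 Y28.50 E0.9932
G1 X-3.00 Y15.50 E1.1888

At z = 33.36 mm: the cone is absent (z outside [0, 11]); the cube at (6, 0.5) does not reach this height (z outside [8, 13]); the cone at (4.5, 3) is absent (z outside [8, 24.5]); Combining (union): nothing is present at this height; the 26.5×13 cube at (-3, 15.5) contributes its full rectangle; Combining (union): only the 26.5×13 cube at (-3, 15.5) is present, so the union is just that shape — 1 connected region. The outline is a single polygon with 4 vertices. Extrusion per mm of travel: 0.4 × 0.24 / (π × 1.425²) = 0.015048. Accumulating E over each segment gives final E = 1.1888.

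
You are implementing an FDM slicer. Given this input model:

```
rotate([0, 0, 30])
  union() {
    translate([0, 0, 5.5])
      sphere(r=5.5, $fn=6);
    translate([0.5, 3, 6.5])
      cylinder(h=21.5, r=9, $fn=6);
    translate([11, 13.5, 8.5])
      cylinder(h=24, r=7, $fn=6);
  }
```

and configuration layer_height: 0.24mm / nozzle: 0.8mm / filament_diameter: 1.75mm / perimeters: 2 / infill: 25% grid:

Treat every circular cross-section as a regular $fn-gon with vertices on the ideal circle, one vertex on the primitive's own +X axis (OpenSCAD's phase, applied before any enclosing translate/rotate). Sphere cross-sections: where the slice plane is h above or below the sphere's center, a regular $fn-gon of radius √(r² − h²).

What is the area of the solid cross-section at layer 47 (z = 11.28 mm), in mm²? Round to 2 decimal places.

At z = 11.28 mm: the sphere does not reach this height (|z−center|=5.780 > r=5.5); the cylinder at (0.5, 3): section is a regular 6-gon, circumradius r=9 (area = (6/2)·9.000²·sin(360°/6) = 210.44 mm²); the cylinder at (11, 13.5): section is a regular 6-gon, circumradius r=7 (area = (6/2)·7.000²·sin(360°/6) = 127.31 mm²); Merging all regions: the 2 present regions are separate (no shared area or edge), so areas and boundary lengths simply add and each stays a separate island — area = 337.75 mm²; (rotated 30° about Z; rotation is an isometry so areas/perimeters/island counts are preserved). Overall, the cross-section has 2 separate islands. Net area = 337.75 mm².

337.75 mm²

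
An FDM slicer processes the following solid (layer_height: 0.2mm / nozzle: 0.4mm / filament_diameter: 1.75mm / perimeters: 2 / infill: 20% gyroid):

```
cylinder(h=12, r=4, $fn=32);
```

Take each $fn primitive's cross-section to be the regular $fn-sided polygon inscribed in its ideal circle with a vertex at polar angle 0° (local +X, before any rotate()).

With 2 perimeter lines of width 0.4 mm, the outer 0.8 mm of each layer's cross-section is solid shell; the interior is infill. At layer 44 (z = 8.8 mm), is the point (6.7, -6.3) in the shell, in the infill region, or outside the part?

At z = 8.8 mm: the r=4 cylinder gives a regular 32-gon of circumradius 4 (constant along its height). Overall, the cross-section is a single solid region. The nearest boundary edge runs (2.22, -3.33)→(2.83, -2.83); distance from the point to it = 5.20 mm. The point is not inside any of the regions above, so it lies outside the cross-section (5.20 mm from the nearest boundary).

outside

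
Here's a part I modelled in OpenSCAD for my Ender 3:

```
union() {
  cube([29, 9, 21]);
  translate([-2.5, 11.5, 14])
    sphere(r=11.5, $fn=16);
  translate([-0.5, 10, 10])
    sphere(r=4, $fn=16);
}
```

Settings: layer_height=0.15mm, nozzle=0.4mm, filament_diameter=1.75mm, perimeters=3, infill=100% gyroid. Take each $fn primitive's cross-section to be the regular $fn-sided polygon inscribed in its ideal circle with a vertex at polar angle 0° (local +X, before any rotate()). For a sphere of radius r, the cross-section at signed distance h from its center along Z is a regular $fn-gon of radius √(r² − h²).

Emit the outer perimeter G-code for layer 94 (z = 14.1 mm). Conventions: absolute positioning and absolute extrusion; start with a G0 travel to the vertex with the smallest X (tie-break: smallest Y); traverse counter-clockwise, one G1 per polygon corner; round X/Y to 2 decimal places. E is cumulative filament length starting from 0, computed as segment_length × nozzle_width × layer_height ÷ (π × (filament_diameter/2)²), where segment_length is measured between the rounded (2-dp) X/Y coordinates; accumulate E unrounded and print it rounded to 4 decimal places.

At z = 14.1 mm: the 29×9 cube contributes its full rectangle; the sphere at (-2.5, 11.5): section is a regular 16-gon, circumradius = √(r²−h²) = √(11.5²−0.1²) = 11.500; the sphere at (-0.5, 10) is not intersected at this z (|z−center|=4.100 > r=4); Combining (union): the regions partially overlap (shared area 51.21 mm²), so overlapping operands fuse into one piece — 1 connected region. The outline is a single polygon with 18 vertices. Extrusion per mm of travel: 0.4 × 0.15 / (π × 0.875²) = 0.024945. Accumulating E over each segment gives final E = 2.9418.

G0 X-14.00 Y11.50 Z14.10
G1 X-13.12 Y7.10 E0.1119
G1 X-10.63 Y3.37 E0.2238
G1 X-6.90 Y0.88 E0.3357
G1 X-2.50 Y0.00 E0.4476
G1 X0.00 Y0.50 E0.5112
G1 X0.00 Y0.00 E0.5237
G1 X29.00 Y0.00 E1.2471
G1 X29.00 Y9.00 E1.4716
G1 X8.50 Y9.00 E1.9830
G1 X9.00 Y11.50 E2.0466
G1 X8.12 Y15.90 E2.1585
G1 X5.63 Y19.63 E2.2704
G1 X1.90 Y22.12 E2.3822
G1 X-2.50 Y23.00 E2.4942
G1 X-6.90 Y22.12 E2.6061
G1 X-10.63 Y19.63 E2.7180
G1 X-13.12 Y15.90 E2.8299
G1 X-14.00 Y11.50 E2.9418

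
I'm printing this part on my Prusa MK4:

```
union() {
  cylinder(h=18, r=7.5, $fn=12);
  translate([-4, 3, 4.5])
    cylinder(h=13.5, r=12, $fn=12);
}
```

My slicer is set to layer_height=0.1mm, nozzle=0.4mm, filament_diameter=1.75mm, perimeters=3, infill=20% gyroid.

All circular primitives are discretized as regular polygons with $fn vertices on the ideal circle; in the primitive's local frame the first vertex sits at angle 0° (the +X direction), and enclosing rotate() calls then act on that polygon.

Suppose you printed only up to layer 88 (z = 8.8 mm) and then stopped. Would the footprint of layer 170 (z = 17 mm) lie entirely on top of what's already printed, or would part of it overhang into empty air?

Compare the two slices. At z = 8.8: the r=7.5 cylinder contributes a regular 12-gon of circumradius 7.5 (area = (12/2)·7.500²·sin(360°/12) = 168.75 mm²); the r=12 cylinder at (-4, 3) contributes a regular 12-gon of circumradius 12 (area = (12/2)·12.000²·sin(360°/12) = 432.00 mm²); Taking the union: the regions partially overlap — summed areas 600.75 mm² minus the doubly-counted overlap 164.84 mm² gives 435.91 mm² — area = 435.91 mm². At z = 17: the r=7.5 cylinder contributes a regular 12-gon of circumradius 7.5 (area = (12/2)·7.500²·sin(360°/12) = 168.75 mm²); the r=12 cylinder at (-4, 3) gives a regular 12-gon of circumradius 12 (constant along its height) (area = (12/2)·12.000²·sin(360°/12) = 432.00 mm²); Taking the union: the regions partially overlap — summed areas 600.75 mm² minus the doubly-counted overlap 164.84 mm² gives 435.91 mm² — area = 435.91 mm². Checking containment: the cross-section at z = 17 is a subset of the cross-section at z = 8.8.

entirely on top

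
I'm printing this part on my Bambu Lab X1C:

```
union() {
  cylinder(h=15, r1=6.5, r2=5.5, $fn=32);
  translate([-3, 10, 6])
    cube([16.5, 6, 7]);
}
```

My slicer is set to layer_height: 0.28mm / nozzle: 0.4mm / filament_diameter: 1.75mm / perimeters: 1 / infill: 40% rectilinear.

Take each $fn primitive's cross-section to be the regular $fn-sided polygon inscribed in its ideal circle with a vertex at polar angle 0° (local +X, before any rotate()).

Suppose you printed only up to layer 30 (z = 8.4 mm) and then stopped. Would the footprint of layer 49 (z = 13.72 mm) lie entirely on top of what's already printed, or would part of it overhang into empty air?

entirely on top

Compare the two slices. At z = 8.4: the cone (r1=6.5→r2=5.5) has section circumradius 5.940 here — a regular 32-gon (area = (32/2)·5.940²·sin(360°/32) = 110.14 mm²); the cube at (-3, 10) (footprint 16.5×6) is included at this height (area 99.00 mm²); Merging all regions: the 2 present regions are separate (no shared area or edge), so areas and boundary lengths simply add and each stays a separate island — area = 209.14 mm². At z = 13.72: the cone (r1=6.5→r2=5.5) has section circumradius 5.585 here — a regular 32-gon (area = (32/2)·5.585²·sin(360°/32) = 97.38 mm²); the cube at (-3, 10) is not intersected at this z (z outside [6, 13]); Merging all regions: only the cone is present, so the union is just that shape — area = 97.38 mm². Checking containment: the cross-section at z = 13.72 is a subset of the cross-section at z = 8.4.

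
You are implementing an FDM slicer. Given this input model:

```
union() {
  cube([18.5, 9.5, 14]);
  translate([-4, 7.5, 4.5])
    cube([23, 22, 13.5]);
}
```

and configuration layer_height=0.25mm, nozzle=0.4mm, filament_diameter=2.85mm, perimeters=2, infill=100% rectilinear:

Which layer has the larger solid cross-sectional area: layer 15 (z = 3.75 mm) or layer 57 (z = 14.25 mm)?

Layer 15 (z = 3.75): the cube (footprint 18.5×9.5) is included at this height (area 175.75 mm²); the cube at (-4, 7.5) is absent (z outside [4.5, 18]); Merging all regions: only the 18.5×9.5 cube is present, so the union is just that shape — area = 175.75 mm². So its area = 175.75 mm². Layer 57 (z = 14.25): the cube is not intersected at this z (z outside [0, 14]); the 23×22 cube at (-4, 7.5) contributes its full rectangle (area 506.00 mm²); Taking the union: only the 23×22 cube at (-4, 7.5) is present, so the union is just that shape — area = 506.00 mm². So its area = 506.00 mm². Layer 57 is larger (506.00 vs 175.75 mm²).

layer 57 (z = 14.25 mm)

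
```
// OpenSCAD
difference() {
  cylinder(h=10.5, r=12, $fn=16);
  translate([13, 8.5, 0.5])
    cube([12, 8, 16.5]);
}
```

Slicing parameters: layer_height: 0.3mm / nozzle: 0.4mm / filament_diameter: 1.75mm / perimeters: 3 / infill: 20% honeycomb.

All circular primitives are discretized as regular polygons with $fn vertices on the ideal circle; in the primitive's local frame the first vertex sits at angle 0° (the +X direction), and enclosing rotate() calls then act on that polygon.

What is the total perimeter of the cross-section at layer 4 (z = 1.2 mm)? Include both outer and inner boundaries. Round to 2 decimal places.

At z = 1.2 mm: the r=12 cylinder gives a regular 16-gon of circumradius 12 (constant along its height) (perimeter = 2·16·12.000·sin(180°/16) = 74.91 mm); the cube at (13, 8.5) is present — its section is the full 12×8 rectangle (perimeter 40.00 mm); Taking the first minus the rest: starting from the r=12 cylinder, the 12×8 cube at (13, 8.5) misses the remaining region (no effect) — boundary = 74.91 mm. Overall, the cross-section is a single solid region. Total boundary length (outer) = 74.91 mm.

74.91 mm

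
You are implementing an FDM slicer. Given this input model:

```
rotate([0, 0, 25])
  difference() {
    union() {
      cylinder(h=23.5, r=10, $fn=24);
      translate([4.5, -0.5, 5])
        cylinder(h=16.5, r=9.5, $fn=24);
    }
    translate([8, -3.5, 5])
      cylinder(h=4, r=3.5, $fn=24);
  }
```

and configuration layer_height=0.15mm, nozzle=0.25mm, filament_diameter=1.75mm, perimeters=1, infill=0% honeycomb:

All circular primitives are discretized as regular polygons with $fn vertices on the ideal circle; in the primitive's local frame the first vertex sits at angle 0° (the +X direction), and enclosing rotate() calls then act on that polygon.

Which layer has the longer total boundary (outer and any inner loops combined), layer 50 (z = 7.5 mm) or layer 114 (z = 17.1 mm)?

Layer 50 (z = 7.5): the r=10 cylinder gives a regular 24-gon of circumradius 10 (constant along its height) (perimeter = 2·24·10.000·sin(180°/24) = 62.65 mm); the cylinder at (4.5, -0.5): section is a regular 24-gon, circumradius r=9.5 (perimeter = 2·24·9.500·sin(180°/24) = 59.52 mm); Taking the union: the regions partially overlap (shared area 207.94 mm²), so the edge portions inside another operand are dropped and the merged outline is re-measured after clipping — boundary = 70.29 mm; the r=3.5 cylinder at (8, -3.5) contributes a regular 24-gon of circumradius 3.5 (perimeter = 2·24·3.500·sin(180°/24) = 21.93 mm); Taking the first minus the rest: starting from the result so far, the r=3.5 cylinder at (8, -3.5) lies wholly inside it (removes its full 38.05 mm² and its 21.93 mm outline becomes a hole wall) — boundary (outer + 1 inner loop) = 92.22 mm; (rotated 25° about Z; rotation is an isometry so areas/perimeters/island counts are preserved). So its perimeter = 92.22 mm. Layer 114 (z = 17.1): the r=10 cylinder contributes a regular 24-gon of circumradius 10 (perimeter = 2·24·10.000·sin(180°/24) = 62.65 mm); the cylinder at (4.5, -0.5): section is a regular 24-gon, circumradius r=9.5 (perimeter = 2·24·9.500·sin(180°/24) = 59.52 mm); Taking the union: the regions partially overlap (shared area 207.94 mm²), so the edge portions inside another operand are dropped and the merged outline is re-measured after clipping — boundary = 70.29 mm; the cylinder at (8, -3.5) is absent (z outside [5, 9]); After the difference (first − rest): none of the subtracted shapes is present at this height, so the result so far is unchanged — boundary = 70.29 mm; (whole slice rotated 25° about Z — lengths, areas and connectivity unchanged). So its perimeter = 70.29 mm. Layer 50 is larger (92.22 vs 70.29 mm).

layer 50 (z = 7.5 mm)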